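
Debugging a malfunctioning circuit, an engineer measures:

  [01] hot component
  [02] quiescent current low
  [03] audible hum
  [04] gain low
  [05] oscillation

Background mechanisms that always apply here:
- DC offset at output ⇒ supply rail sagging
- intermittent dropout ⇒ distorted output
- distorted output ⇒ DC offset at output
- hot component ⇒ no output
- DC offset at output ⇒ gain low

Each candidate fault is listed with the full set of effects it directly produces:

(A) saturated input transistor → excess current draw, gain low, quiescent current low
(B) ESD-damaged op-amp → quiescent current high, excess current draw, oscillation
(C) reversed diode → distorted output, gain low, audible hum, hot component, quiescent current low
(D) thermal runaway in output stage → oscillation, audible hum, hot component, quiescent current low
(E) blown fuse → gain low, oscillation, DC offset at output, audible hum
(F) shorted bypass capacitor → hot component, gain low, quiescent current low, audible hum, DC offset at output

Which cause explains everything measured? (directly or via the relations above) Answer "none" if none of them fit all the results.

none

Testing each hypothesis:
(A) saturated input transistor — hot component -; quiescent current low +; audible hum -; gain low +; oscillation -
(B) ESD-damaged op-amp — fails on hot component, quiescent current low, audible hum, gain low (predicts quiescent current high, not quiescent current low)
(C) reversed diode — hot component +; quiescent current low +; audible hum +; gain low +; oscillation -
(D) thermal runaway in output stage — does not account for gain low
(E) blown fuse — hot component -; quiescent current low -; audible hum +; gain low +; oscillation +
(F) shorted bypass capacitor — does not account for oscillation
No candidate is consistent with all observations.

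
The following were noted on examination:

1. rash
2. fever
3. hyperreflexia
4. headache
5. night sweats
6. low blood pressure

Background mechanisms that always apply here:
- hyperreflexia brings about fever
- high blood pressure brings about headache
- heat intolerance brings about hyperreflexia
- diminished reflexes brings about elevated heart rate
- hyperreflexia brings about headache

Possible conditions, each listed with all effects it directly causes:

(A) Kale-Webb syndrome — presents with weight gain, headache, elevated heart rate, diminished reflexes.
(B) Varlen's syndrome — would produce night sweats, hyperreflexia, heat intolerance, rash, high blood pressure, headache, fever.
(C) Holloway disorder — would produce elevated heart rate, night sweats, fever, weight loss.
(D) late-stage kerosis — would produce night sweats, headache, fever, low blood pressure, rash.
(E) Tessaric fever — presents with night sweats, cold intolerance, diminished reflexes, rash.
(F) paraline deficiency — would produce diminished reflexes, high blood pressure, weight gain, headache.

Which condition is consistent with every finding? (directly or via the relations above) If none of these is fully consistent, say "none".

none

Testing each hypothesis:
(A) Kale-Webb syndrome — fails on rash, fever, hyperreflexia, night sweats, low blood pressure (predicts diminished reflexes, not hyperreflexia)
(B) Varlen's syndrome — rash match; fever match; hyperreflexia match; headache match; night sweats match; low blood pressure miss
(C) Holloway disorder — does not account for rash, hyperreflexia, headache, low blood pressure
(D) late-stage kerosis — rash match; fever match; hyperreflexia miss; headache match; night sweats match; low blood pressure match
(E) Tessaric fever — rash match; fever miss; hyperreflexia miss; headache miss; night sweats match; low blood pressure miss
(F) paraline deficiency — rash miss; fever miss; hyperreflexia miss; headache match; night sweats miss; low blood pressure miss
No candidate is consistent with all observations.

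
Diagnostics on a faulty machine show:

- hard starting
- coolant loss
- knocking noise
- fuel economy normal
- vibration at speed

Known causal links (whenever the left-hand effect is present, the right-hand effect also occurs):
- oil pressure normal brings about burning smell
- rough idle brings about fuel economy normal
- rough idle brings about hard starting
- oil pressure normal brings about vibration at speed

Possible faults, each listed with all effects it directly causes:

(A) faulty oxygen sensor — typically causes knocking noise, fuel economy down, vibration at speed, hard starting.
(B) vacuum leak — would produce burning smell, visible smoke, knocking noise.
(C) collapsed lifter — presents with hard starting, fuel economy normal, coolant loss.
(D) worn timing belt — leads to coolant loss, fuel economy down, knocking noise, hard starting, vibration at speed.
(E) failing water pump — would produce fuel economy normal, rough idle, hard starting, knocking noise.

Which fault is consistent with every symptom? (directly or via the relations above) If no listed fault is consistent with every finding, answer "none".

none

Checking each candidate against the observations:
(A) faulty oxygen sensor — hard starting +; coolant loss -; knocking noise +; fuel economy normal -; vibration at speed +
(B) vacuum leak — hard starting -; coolant loss -; knocking noise +; fuel economy normal -; vibration at speed -
(C) collapsed lifter — hard starting +; coolant loss +; knocking noise -; fuel economy normal +; vibration at speed -
(D) worn timing belt — fails on fuel economy normal (predicts fuel economy down, not fuel economy normal)
(E) failing water pump — hard starting +; coolant loss -; knocking noise +; fuel economy normal +; vibration at speed -
No candidate is consistent with all observations.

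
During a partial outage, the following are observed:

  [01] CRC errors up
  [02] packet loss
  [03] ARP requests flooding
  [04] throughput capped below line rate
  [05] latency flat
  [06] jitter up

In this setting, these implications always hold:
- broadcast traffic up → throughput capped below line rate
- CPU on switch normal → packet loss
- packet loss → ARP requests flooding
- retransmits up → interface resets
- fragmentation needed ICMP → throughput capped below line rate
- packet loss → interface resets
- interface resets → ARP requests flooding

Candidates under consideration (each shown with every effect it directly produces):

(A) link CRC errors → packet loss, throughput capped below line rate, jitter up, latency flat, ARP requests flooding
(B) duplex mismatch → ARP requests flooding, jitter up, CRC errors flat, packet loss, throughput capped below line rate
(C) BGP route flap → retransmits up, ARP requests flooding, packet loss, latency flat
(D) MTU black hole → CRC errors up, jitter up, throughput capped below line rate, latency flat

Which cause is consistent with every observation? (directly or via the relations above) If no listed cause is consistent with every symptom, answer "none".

Checking each candidate against the observations:
(A) link CRC errors — does not account for CRC errors up
(B) duplex mismatch — CRC errors up NO; packet loss yes; ARP requests flooding yes; throughput capped below line rate yes; latency flat NO; jitter up yes
(C) BGP route flap — does not account for CRC errors up, throughput capped below line rate, jitter up
(D) MTU black hole — CRC errors up yes; packet loss NO; ARP requests flooding NO; throughput capped below line rate yes; latency flat yes; jitter up yes
Every candidate fails on at least one observation.

none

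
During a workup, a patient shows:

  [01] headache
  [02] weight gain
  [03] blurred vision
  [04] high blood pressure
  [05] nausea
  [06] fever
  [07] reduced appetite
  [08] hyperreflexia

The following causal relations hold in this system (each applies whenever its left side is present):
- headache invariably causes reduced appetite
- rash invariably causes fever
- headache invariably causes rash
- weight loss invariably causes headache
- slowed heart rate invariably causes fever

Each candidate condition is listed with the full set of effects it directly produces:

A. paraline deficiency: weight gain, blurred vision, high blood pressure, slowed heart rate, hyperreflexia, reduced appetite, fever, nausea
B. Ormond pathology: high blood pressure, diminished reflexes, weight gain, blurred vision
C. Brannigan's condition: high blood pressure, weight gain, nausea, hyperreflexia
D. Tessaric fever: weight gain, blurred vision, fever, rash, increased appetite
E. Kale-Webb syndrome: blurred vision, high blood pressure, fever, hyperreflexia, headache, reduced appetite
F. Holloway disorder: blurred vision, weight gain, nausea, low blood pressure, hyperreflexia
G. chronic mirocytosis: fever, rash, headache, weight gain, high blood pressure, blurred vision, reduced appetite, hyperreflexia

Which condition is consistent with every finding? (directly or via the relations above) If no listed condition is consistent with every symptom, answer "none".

none

Per-candidate check:
(A) paraline deficiency — headache miss; weight gain match; blurred vision match; high blood pressure match; nausea match; fever match; reduced appetite match; hyperreflexia match
(B) Ormond pathology — headache miss; weight gain match; blurred vision match; high blood pressure match; nausea miss; fever miss; reduced appetite miss; hyperreflexia miss
(C) Brannigan's condition — headache miss; weight gain match; blurred vision miss; high blood pressure match; nausea match; fever miss; reduced appetite miss; hyperreflexia match
(D) Tessaric fever — fails on headache, high blood pressure, nausea, reduced appetite, hyperreflexia (predicts increased appetite, not reduced appetite)
(E) Kale-Webb syndrome — does not account for weight gain, nausea
(F) Holloway disorder — headache miss; weight gain match; blurred vision match; high blood pressure miss; nausea match; fever miss; reduced appetite miss; hyperreflexia match
(G) chronic mirocytosis — headache match; weight gain match; blurred vision match; high blood pressure match; nausea miss; fever match; reduced appetite match; hyperreflexia match
None of the listed candidates fits everything.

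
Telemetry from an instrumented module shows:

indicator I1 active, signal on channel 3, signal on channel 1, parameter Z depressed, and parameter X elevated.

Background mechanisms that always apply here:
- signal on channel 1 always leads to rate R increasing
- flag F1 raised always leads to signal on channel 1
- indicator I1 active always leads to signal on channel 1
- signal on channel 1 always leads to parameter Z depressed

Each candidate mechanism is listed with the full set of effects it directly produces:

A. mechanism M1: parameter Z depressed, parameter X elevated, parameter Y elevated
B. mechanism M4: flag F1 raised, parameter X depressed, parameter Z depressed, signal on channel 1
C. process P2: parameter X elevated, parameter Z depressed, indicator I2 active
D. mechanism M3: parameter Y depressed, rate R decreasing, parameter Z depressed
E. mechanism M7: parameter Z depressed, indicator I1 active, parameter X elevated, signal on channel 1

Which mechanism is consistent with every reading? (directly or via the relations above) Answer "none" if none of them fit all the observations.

none

Testing each hypothesis:
(A) mechanism M1 — does not account for indicator I1 active, signal on channel 3, signal on channel 1
(B) mechanism M4 — indicator I1 active miss; signal on channel 3 miss; signal on channel 1 match; parameter Z depressed match; parameter X elevated miss
(C) process P2 — does not account for indicator I1 active, signal on channel 3, signal on channel 1
(D) mechanism M3 — indicator I1 active miss; signal on channel 3 miss; signal on channel 1 miss; parameter Z depressed match; parameter X elevated miss
(E) mechanism M7 — does not account for signal on channel 3
None of the listed candidates fits everything.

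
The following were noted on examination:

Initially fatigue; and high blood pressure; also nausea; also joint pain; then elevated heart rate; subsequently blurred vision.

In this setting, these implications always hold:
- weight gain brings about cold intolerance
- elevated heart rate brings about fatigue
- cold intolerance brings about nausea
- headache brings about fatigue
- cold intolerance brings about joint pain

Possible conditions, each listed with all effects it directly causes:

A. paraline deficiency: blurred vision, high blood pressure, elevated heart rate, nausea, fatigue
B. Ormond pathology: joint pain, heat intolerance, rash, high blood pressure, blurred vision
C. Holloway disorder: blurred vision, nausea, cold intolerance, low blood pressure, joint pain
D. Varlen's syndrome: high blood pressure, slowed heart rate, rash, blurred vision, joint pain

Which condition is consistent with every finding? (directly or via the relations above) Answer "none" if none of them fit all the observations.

Checking each candidate against the observations:
(A) paraline deficiency — fatigue ✓; high blood pressure ✓; nausea ✓; joint pain ✗; elevated heart rate ✓; blurred vision ✓
(B) Ormond pathology — fatigue ✗; high blood pressure ✓; nausea ✗; joint pain ✓; elevated heart rate ✗; blurred vision ✓
(C) Holloway disorder — fails on fatigue, high blood pressure, elevated heart rate (predicts low blood pressure, not high blood pressure)
(D) Varlen's syndrome — fatigue ✗; high blood pressure ✓; nausea ✗; joint pain ✓; elevated heart rate ✗; blurred vision ✓
No candidate is consistent with all observations.

none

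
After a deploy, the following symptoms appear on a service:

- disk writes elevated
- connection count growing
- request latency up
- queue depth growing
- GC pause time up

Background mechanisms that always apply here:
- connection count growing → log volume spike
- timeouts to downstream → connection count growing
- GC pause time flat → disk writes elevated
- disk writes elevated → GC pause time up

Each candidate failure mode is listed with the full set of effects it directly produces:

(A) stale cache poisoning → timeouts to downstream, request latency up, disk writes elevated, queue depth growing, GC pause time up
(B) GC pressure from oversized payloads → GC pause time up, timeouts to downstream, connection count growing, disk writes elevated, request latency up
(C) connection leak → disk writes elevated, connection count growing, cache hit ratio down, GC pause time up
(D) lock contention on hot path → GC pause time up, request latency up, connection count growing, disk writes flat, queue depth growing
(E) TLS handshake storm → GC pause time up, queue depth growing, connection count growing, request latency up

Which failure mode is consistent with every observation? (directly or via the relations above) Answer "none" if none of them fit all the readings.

A

Checking each candidate against the observations:
(A) stale cache poisoning — disk writes elevated match; connection count growing match (by timeouts to downstream → connection count growing); request latency up match; queue depth growing match; GC pause time up match
(B) GC pressure from oversized payloads — does not account for queue depth growing
(C) connection leak — disk writes elevated match; connection count growing match; request latency up miss; queue depth growing miss; GC pause time up match
(D) lock contention on hot path — disk writes elevated miss; connection count growing match; request latency up match; queue depth growing match; GC pause time up match
(E) TLS handshake storm — disk writes elevated miss; connection count growing match; request latency up match; queue depth growing match; GC pause time up match
Only (A) is consistent with every observation.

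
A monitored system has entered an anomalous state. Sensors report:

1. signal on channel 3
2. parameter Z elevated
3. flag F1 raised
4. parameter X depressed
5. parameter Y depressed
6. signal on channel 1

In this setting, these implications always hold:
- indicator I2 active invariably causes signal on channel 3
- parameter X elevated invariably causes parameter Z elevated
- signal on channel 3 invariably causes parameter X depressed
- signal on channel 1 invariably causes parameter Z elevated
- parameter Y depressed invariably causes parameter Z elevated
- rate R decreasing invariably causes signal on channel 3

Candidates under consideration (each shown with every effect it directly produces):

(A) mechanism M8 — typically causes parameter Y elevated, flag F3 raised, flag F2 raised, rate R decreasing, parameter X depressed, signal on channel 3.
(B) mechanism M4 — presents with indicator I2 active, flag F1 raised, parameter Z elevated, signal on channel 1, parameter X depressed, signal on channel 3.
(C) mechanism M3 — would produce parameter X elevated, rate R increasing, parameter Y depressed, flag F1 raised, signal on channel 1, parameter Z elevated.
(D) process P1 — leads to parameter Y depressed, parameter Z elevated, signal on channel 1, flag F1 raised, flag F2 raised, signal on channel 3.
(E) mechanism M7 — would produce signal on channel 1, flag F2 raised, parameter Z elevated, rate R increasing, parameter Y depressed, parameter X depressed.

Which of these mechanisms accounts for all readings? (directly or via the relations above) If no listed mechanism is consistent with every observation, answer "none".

D

Per-candidate check:
(A) mechanism M8 — signal on channel 3 match; parameter Z elevated miss; flag F1 raised miss; parameter X depressed match; parameter Y depressed miss; signal on channel 1 miss
(B) mechanism M4 — signal on channel 3 match; parameter Z elevated match; flag F1 raised match; parameter X depressed match; parameter Y depressed miss; signal on channel 1 match
(C) mechanism M3 — signal on channel 3 miss; parameter Z elevated match; flag F1 raised match; parameter X depressed miss; parameter Y depressed match; signal on channel 1 match
(D) process P1 — signal on channel 3 match; parameter Z elevated match; flag F1 raised match; parameter X depressed match (via signal on channel 3 → parameter X depressed); parameter Y depressed match; signal on channel 1 match
(E) mechanism M7 — signal on channel 3 miss; parameter Z elevated match; flag F1 raised miss; parameter X depressed match; parameter Y depressed match; signal on channel 1 match
Only (D) is consistent with every observation.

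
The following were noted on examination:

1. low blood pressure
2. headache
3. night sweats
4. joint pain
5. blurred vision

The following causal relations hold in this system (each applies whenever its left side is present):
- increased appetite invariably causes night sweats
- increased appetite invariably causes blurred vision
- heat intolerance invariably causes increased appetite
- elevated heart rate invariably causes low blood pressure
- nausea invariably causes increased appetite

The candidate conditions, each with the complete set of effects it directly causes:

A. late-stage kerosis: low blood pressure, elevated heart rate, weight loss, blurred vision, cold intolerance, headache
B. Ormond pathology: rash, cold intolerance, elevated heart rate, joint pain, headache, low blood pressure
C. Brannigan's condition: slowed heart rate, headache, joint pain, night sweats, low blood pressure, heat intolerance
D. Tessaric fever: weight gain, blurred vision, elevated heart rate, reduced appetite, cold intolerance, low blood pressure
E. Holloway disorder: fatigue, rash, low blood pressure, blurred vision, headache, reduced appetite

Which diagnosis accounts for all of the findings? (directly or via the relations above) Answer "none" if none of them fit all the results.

C

Per-candidate check:
(A) late-stage kerosis — low blood pressure +; headache +; night sweats -; joint pain -; blurred vision +
(B) Ormond pathology — low blood pressure +; headache +; night sweats -; joint pain +; blurred vision -
(C) Brannigan's condition — accounts for every observation (blurred vision via heat intolerance → increased appetite → blurred vision)
(D) Tessaric fever — low blood pressure +; headache -; night sweats -; joint pain -; blurred vision +
(E) Holloway disorder — low blood pressure +; headache +; night sweats -; joint pain -; blurred vision +
Only (C) is consistent with every observation.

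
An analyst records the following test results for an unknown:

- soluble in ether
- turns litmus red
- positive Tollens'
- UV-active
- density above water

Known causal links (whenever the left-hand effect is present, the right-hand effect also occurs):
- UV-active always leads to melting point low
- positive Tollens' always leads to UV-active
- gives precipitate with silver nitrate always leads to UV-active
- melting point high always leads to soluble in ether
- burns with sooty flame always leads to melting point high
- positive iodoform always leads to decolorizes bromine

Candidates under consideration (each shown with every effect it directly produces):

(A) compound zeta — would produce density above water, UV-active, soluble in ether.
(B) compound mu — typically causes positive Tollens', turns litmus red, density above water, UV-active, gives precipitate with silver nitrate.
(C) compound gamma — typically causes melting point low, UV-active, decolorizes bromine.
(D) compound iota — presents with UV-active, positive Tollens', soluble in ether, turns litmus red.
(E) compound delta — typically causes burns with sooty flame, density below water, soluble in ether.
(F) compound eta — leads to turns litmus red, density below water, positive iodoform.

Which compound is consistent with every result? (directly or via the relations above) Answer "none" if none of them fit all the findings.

none

For each candidate, compare predicted effects to what was observed:
(A) compound zeta — does not account for turns litmus red, positive Tollens'
(B) compound mu — does not account for soluble in ether
(C) compound gamma — does not account for soluble in ether, turns litmus red, positive Tollens', density above water
(D) compound iota — does not account for density above water
(E) compound delta — fails on turns litmus red, positive Tollens', UV-active, density above water (predicts density below water, not density above water)
(F) compound eta — fails on soluble in ether, positive Tollens', UV-active, density above water (predicts density below water, not density above water)
None of the listed candidates fits everything.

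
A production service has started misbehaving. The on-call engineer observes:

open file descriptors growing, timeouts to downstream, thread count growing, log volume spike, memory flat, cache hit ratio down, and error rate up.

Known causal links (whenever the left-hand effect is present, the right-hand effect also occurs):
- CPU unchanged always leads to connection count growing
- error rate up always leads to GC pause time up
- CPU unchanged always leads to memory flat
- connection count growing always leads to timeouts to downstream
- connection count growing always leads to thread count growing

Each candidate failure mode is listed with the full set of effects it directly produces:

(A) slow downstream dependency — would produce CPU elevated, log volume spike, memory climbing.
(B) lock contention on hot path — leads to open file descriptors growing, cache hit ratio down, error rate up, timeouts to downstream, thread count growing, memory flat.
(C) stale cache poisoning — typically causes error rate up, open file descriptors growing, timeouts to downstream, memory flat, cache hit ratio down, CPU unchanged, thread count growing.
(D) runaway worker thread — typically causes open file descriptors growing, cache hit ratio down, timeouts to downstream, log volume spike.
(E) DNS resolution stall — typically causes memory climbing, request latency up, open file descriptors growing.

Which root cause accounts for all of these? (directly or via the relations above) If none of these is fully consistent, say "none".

none

Testing each hypothesis:
(A) slow downstream dependency — open file descriptors growing ✗; timeouts to downstream ✗; thread count growing ✗; log volume spike ✓; memory flat ✗; cache hit ratio down ✗; error rate up ✗
(B) lock contention on hot path — open file descriptors growing ✓; timeouts to downstream ✓; thread count growing ✓; log volume spike ✗; memory flat ✓; cache hit ratio down ✓; error rate up ✓
(C) stale cache poisoning — open file descriptors growing ✓; timeouts to downstream ✓; thread count growing ✓; log volume spike ✗; memory flat ✓; cache hit ratio down ✓; error rate up ✓
(D) runaway worker thread — does not account for thread count growing, memory flat, error rate up
(E) DNS resolution stall — fails on timeouts to downstream, thread count growing, log volume spike, memory flat, cache hit ratio down, error rate up (predicts memory climbing, not memory flat)
Every candidate fails on at least one observation.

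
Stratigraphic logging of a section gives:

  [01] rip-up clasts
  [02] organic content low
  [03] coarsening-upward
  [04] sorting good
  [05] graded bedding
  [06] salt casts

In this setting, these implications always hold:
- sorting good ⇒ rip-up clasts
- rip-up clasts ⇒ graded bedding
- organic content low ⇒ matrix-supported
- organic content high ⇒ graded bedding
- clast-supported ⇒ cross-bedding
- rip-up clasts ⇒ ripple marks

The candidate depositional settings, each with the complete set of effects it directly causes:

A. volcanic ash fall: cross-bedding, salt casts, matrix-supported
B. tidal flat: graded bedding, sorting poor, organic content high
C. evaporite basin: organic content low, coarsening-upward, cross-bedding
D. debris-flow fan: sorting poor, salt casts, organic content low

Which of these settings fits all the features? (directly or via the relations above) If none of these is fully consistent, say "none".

none

Checking each candidate against the observations:
(A) volcanic ash fall — rip-up clasts -; organic content low -; coarsening-upward -; sorting good -; graded bedding -; salt casts +
(B) tidal flat — rip-up clasts -; organic content low -; coarsening-upward -; sorting good -; graded bedding +; salt casts -
(C) evaporite basin — rip-up clasts -; organic content low +; coarsening-upward +; sorting good -; graded bedding -; salt casts -
(D) debris-flow fan — fails on rip-up clasts, coarsening-upward, sorting good, graded bedding (predicts sorting poor, not sorting good)
None of the listed candidates fits everything.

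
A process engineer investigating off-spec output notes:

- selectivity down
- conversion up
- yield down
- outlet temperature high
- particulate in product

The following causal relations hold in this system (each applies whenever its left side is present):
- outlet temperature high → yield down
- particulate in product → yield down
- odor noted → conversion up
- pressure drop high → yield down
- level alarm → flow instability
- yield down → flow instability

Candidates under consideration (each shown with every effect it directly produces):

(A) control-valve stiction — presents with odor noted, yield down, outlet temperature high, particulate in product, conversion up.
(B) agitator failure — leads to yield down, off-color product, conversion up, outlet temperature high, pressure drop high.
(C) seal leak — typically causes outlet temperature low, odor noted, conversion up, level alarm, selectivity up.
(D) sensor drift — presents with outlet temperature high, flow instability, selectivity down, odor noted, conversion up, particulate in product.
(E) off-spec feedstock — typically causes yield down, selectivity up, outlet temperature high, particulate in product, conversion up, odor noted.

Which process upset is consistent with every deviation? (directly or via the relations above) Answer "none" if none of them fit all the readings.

D

Testing each hypothesis:
(A) control-valve stiction — selectivity down ✗; conversion up ✓; yield down ✓; outlet temperature high ✓; particulate in product ✓
(B) agitator failure — selectivity down ✗; conversion up ✓; yield down ✓; outlet temperature high ✓; particulate in product ✗
(C) seal leak — selectivity down ✗; conversion up ✓; yield down ✗; outlet temperature high ✗; particulate in product ✗
(D) sensor drift — accounts for every observation (yield down via particulate in product → yield down)
(E) off-spec feedstock — selectivity down ✗; conversion up ✓; yield down ✓; outlet temperature high ✓; particulate in product ✓
(D) is the only candidate with no mismatches.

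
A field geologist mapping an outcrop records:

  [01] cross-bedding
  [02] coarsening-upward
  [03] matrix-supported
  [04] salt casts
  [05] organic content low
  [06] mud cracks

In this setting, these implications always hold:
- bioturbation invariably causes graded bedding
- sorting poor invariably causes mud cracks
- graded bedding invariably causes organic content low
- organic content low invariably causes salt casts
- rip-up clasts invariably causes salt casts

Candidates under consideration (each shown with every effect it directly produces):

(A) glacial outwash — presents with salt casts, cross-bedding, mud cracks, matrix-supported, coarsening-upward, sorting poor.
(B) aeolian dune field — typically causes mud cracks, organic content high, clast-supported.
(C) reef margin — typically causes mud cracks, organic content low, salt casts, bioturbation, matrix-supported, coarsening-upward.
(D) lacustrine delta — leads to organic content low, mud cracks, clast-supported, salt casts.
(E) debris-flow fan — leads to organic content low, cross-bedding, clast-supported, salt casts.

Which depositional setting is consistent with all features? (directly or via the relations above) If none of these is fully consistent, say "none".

none

Checking each candidate against the observations:
(A) glacial outwash — cross-bedding ✓; coarsening-upward ✓; matrix-supported ✓; salt casts ✓; organic content low ✗; mud cracks ✓
(B) aeolian dune field — cross-bedding ✗; coarsening-upward ✗; matrix-supported ✗; salt casts ✗; organic content low ✗; mud cracks ✓
(C) reef margin — does not account for cross-bedding
(D) lacustrine delta — cross-bedding ✗; coarsening-upward ✗; matrix-supported ✗; salt casts ✓; organic content low ✓; mud cracks ✓
(E) debris-flow fan — fails on coarsening-upward, matrix-supported, mud cracks (predicts clast-supported, not matrix-supported)
Every candidate fails on at least one observation.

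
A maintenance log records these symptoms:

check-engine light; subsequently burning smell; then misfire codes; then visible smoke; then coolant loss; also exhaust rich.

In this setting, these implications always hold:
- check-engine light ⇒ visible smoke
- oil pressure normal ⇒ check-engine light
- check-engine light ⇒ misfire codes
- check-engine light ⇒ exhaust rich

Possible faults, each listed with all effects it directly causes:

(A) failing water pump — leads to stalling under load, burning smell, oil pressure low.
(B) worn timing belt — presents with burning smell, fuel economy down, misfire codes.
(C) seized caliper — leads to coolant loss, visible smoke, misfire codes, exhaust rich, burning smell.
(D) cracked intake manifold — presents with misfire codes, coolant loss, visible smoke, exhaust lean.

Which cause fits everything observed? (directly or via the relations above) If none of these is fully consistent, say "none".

For each candidate, compare predicted effects to what was observed:
(A) failing water pump — does not account for check-engine light, misfire codes, visible smoke, coolant loss, exhaust rich
(B) worn timing belt — does not account for check-engine light, visible smoke, coolant loss, exhaust rich
(C) seized caliper — check-engine light miss; burning smell match; misfire codes match; visible smoke match; coolant loss match; exhaust rich match
(D) cracked intake manifold — fails on check-engine light, burning smell, exhaust rich (predicts exhaust lean, not exhaust rich)
Every candidate fails on at least one observation.

none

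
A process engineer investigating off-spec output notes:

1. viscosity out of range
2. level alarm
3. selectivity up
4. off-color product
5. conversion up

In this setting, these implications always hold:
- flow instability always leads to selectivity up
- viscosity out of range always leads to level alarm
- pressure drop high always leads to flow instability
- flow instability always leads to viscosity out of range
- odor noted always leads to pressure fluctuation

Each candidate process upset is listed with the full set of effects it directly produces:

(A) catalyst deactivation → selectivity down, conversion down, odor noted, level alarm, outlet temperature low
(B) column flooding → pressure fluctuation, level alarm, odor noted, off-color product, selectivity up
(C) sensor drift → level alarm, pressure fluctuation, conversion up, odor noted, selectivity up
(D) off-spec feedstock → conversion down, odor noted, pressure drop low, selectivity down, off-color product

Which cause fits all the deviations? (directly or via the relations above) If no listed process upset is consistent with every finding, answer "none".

Testing each hypothesis:
(A) catalyst deactivation — fails on viscosity out of range, selectivity up, off-color product, conversion up (predicts selectivity down, not selectivity up; predicts conversion down, not conversion up)
(B) column flooding — does not account for viscosity out of range, conversion up
(C) sensor drift — viscosity out of range miss; level alarm match; selectivity up match; off-color product miss; conversion up match
(D) off-spec feedstock — viscosity out of range miss; level alarm miss; selectivity up miss; off-color product match; conversion up miss
Every candidate fails on at least one observation.

none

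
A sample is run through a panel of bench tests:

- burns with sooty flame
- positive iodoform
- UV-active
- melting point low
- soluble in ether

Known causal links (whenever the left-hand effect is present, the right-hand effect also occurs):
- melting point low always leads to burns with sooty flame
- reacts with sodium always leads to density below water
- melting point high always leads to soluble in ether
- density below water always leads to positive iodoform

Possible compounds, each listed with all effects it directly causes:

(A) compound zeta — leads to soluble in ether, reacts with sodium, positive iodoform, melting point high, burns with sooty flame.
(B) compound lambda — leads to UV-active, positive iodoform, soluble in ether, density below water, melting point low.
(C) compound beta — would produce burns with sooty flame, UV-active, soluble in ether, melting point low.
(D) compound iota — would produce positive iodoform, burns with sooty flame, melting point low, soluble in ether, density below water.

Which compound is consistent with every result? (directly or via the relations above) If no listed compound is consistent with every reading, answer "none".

B

Testing each hypothesis:
(A) compound zeta — burns with sooty flame ✓; positive iodoform ✓; UV-active ✗; melting point low ✗; soluble in ether ✓
(B) compound lambda — burns with sooty flame ✓ (through melting point low → burns with sooty flame); positive iodoform ✓; UV-active ✓; melting point low ✓; soluble in ether ✓
(C) compound beta — burns with sooty flame ✓; positive iodoform ✗; UV-active ✓; melting point low ✓; soluble in ether ✓
(D) compound iota — burns with sooty flame ✓; positive iodoform ✓; UV-active ✗; melting point low ✓; soluble in ether ✓
(B) alone accounts for all the evidence.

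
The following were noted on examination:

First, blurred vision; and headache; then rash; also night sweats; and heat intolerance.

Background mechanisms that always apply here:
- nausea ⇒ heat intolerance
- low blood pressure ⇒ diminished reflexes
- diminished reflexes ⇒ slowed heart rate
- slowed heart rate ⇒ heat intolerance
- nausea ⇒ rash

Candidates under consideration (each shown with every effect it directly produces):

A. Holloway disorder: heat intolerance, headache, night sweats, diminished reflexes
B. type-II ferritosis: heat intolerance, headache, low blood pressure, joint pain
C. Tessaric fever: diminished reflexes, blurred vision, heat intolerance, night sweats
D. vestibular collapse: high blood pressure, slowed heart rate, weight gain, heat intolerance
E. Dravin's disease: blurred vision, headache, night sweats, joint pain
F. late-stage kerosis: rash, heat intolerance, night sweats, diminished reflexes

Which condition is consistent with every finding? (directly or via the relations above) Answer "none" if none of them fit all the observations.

For each candidate, compare predicted effects to what was observed:
(A) Holloway disorder — blurred vision ✗; headache ✓; rash ✗; night sweats ✓; heat intolerance ✓
(B) type-II ferritosis — blurred vision ✗; headache ✓; rash ✗; night sweats ✗; heat intolerance ✓
(C) Tessaric fever — blurred vision ✓; headache ✗; rash ✗; night sweats ✓; heat intolerance ✓
(D) vestibular collapse — blurred vision ✗; headache ✗; rash ✗; night sweats ✗; heat intolerance ✓
(E) Dravin's disease — does not account for rash, heat intolerance
(F) late-stage kerosis — does not account for blurred vision, headache
None of the listed candidates fits everything.

none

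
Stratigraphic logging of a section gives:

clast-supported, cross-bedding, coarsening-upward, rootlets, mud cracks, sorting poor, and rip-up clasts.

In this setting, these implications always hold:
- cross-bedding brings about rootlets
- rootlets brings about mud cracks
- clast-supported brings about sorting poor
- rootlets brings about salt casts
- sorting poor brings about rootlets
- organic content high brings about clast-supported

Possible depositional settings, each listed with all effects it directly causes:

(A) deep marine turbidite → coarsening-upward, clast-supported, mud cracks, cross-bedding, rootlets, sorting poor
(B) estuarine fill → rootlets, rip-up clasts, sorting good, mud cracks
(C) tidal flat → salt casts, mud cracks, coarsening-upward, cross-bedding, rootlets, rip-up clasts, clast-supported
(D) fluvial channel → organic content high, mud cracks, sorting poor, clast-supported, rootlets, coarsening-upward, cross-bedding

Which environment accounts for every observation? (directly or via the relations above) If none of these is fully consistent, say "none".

C

Checking each candidate against the observations:
(A) deep marine turbidite — does not account for rip-up clasts
(B) estuarine fill — fails on clast-supported, cross-bedding, coarsening-upward, sorting poor (predicts sorting good, not sorting poor)
(C) tidal flat — accounts for every observation (sorting poor through clast-supported → sorting poor)
(D) fluvial channel — clast-supported +; cross-bedding +; coarsening-upward +; rootlets +; mud cracks +; sorting poor +; rip-up clasts -
Only (C) is consistent with every observation.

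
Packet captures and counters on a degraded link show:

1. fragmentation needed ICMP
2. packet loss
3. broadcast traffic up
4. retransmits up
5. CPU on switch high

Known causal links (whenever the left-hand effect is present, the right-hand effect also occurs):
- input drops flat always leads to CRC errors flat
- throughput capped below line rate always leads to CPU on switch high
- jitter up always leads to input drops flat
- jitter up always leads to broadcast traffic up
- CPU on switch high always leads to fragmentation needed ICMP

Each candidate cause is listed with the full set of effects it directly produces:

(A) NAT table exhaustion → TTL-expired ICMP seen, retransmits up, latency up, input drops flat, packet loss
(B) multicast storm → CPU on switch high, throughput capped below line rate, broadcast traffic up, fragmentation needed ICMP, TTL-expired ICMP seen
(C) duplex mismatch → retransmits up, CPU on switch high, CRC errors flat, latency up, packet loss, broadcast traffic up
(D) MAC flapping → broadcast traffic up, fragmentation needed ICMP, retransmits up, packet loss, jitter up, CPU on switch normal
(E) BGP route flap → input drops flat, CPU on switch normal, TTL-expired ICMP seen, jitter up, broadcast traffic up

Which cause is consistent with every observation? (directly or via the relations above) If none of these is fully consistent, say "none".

C

Testing each hypothesis:
(A) NAT table exhaustion — does not account for fragmentation needed ICMP, broadcast traffic up, CPU on switch high
(B) multicast storm — fragmentation needed ICMP match; packet loss miss; broadcast traffic up match; retransmits up miss; CPU on switch high match
(C) duplex mismatch — fragmentation needed ICMP match (through CPU on switch high → fragmentation needed ICMP); packet loss match; broadcast traffic up match; retransmits up match; CPU on switch high match
(D) MAC flapping — fails on CPU on switch high (predicts CPU on switch normal, not CPU on switch high)
(E) BGP route flap — fails on fragmentation needed ICMP, packet loss, retransmits up, CPU on switch high (predicts CPU on switch normal, not CPU on switch high)
(C) is the only candidate with no mismatches.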